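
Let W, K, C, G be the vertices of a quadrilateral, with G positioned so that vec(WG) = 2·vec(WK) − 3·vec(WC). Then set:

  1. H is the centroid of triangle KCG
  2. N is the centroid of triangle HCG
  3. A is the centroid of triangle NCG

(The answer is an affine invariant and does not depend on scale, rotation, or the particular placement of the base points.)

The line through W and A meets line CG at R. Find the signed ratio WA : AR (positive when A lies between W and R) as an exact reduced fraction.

WA:AR = -28

Assign W = (0, 0), K = (1, 0), C = (0, 1), G = (2, -3) — the answer is frame-independent, so this choice is without loss of generality.
1. H is the centroid of triangle KCG ⇒ H = (1, -2/3)
2. N is the centroid of triangle HCG ⇒ N = (1, -8/9)
3. A is the centroid of triangle NCG ⇒ A = (1, -26/27)
line WA meets CG at R = (27/28, -13/14)
A = W + t·(R−W) with t = 28/27, so WA:AR = 28/27:-1/27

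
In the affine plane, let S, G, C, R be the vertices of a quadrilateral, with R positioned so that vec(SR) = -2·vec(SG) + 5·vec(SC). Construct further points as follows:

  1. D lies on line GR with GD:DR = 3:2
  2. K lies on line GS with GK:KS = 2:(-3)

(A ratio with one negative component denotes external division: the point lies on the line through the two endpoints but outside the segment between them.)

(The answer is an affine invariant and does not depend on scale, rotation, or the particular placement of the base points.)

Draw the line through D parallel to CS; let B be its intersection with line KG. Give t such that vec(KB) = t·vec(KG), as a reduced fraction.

t = 19/10

Set S = (0, 0), G = (1, 0), C = (0, 1), R = (-2, 5); any affine frame gives the same invariant.
1. D lies on line GR with GD:DR = 3:2 ⇒ D = (-4/5, 3)
2. K lies on line GS with GK:KS = 2:(-3) ⇒ K = (3, 0)
through D parallel to CS: direction (0, -1); meets KG at B = (-4/5, 0)
B = K + t·(G−K) with t = 19/10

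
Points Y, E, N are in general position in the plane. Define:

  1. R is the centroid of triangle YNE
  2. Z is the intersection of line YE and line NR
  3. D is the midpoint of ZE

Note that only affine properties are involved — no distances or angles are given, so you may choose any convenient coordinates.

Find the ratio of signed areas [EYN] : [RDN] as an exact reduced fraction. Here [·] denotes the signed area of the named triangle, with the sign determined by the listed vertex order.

Work in coordinates with Y = (0, 0), E = (1, 0), N = (0, 1).
1. R is the centroid of triangle YNE ⇒ R = (1/3, 1/3)
2. Z is the intersection of line YE and line NR ⇒ Z = (1/2, 0)
3. D is the midpoint of ZE ⇒ D = (3/4, 0)
2·[EYN] = -1, 2·[RDN] = 1/6
[EYN]:[RDN] = -1:1/6 = -6

[EYN]:[RDN] = -6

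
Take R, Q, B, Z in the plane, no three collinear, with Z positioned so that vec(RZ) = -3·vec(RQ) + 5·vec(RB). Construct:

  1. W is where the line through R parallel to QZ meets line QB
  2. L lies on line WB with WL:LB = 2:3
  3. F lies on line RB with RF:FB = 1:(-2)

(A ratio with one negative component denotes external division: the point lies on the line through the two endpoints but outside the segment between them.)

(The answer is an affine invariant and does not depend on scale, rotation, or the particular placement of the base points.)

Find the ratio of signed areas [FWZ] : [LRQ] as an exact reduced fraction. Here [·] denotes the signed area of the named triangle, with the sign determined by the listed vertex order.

Set R = (0, 0), Q = (1, 0), B = (0, 1), Z = (-3, 5); any affine frame gives the same invariant.
1. W is where the line through R parallel to QZ meets line QB ⇒ W = (-4, 5)
2. L lies on line WB with WL:LB = 2:3 ⇒ L = (-12/5, 17/5)
3. F lies on line RB with RF:FB = 1:(-2) ⇒ F = (0, -1)
2·[FWZ] = -6, 2·[LRQ] = 17/5
[FWZ]:[LRQ] = -6:17/5 = -30/17

[FWZ]:[LRQ] = -30/17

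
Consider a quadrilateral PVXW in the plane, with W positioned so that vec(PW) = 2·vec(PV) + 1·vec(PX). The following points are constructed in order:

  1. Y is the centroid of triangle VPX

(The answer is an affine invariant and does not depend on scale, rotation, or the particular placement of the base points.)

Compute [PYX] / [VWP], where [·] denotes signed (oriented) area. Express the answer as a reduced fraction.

[PYX]:[VWP] = 1/3

Assign P = (0, 0), V = (1, 0), X = (0, 1), W = (2, 1) — the answer is frame-independent, so this choice is without loss of generality.
1. Y is the centroid of triangle VPX ⇒ Y = (1/3, 1/3)
2·[PYX] = 1/3, 2·[VWP] = 1
[PYX]:[VWP] = 1/3:1 = 1/3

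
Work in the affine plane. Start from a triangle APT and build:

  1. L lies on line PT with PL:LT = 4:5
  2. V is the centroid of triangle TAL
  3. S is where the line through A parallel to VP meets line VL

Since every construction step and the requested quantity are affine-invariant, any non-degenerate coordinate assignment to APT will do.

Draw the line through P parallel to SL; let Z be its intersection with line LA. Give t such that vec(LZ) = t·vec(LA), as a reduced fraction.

Assign A = (0, 0), P = (1, 0), T = (0, 1) — the answer is frame-independent, so this choice is without loss of generality.
1. L lies on line PT with PL:LT = 4:5 ⇒ L = (5/9, 4/9)
2. V is the centroid of triangle TAL ⇒ V = (5/27, 13/27)
3. S is where the line through A parallel to VP meets line VL ⇒ S = (-55/54, 65/108)
through P parallel to SL: direction (85/54, -17/108); meets LA at Z = (1/9, 4/45)
Z = L + t·(A−L) with t = 4/5

t = 4/5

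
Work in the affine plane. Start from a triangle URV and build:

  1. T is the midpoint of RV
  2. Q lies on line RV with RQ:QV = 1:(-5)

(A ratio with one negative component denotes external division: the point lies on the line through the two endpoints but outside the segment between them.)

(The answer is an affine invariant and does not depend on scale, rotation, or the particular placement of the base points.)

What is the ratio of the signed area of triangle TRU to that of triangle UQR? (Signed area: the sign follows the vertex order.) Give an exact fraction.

Work in coordinates with U = (0, 0), R = (1, 0), V = (0, 1).
1. T is the midpoint of RV ⇒ T = (1/2, 1/2)
2. Q lies on line RV with RQ:QV = 1:(-5) ⇒ Q = (5/4, -1/4)
2·[TRU] = -1/2, 2·[UQR] = 1/4
[TRU]:[UQR] = -1/2:1/4 = -2

[TRU]:[UQR] = -2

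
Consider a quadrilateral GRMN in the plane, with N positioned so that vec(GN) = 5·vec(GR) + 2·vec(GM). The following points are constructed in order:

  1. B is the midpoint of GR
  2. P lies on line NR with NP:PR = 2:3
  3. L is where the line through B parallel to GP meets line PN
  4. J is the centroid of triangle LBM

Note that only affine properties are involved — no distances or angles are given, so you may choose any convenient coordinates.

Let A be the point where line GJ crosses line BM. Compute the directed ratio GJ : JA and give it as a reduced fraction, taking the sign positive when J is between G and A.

Work in coordinates with G = (0, 0), R = (1, 0), M = (0, 1), N = (5, 2).
1. B is the midpoint of GR ⇒ B = (1/2, 0)
2. P lies on line NR with NP:PR = 2:3 ⇒ P = (17/5, 6/5)
3. L is where the line through B parallel to GP meets line PN ⇒ L = (11/5, 3/5)
4. J is the centroid of triangle LBM ⇒ J = (9/10, 8/15)
line GJ meets BM at A = (27/70, 8/35)
J = G + t·(A−G) with t = 7/3, so GJ:JA = 7/3:-4/3

GJ:JA = -7/4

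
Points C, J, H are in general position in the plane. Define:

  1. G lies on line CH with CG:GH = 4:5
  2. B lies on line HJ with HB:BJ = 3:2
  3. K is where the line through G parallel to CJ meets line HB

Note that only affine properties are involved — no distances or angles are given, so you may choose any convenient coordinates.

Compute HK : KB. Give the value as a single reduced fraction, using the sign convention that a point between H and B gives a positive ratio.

HK:KB = 25/2

Set C = (0, 0), J = (1, 0), H = (0, 1); any affine frame gives the same invariant.
1. G lies on line CH with CG:GH = 4:5 ⇒ G = (0, 4/9)
2. B lies on line HJ with HB:BJ = 3:2 ⇒ B = (3/5, 2/5)
3. K is where the line through G parallel to CJ meets line HB ⇒ K = (5/9, 4/9)
K = H + t·(B−H) with t = 25/27, so HK:KB = t:(1−t) = 25/27:2/27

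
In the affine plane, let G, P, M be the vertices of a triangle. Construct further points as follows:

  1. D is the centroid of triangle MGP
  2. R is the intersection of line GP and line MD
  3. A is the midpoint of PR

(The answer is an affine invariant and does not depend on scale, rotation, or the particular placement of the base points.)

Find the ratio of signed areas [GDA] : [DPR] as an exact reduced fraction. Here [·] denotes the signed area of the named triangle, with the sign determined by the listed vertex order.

[GDA]:[DPR] = 3/2

Work in coordinates with G = (0, 0), P = (1, 0), M = (0, 1).
1. D is the centroid of triangle MGP ⇒ D = (1/3, 1/3)
2. R is the intersection of line GP and line MD ⇒ R = (1/2, 0)
3. A is the midpoint of PR ⇒ A = (3/4, 0)
2·[GDA] = -1/4, 2·[DPR] = -1/6
[GDA]:[DPR] = -1/4:-1/6 = 3/2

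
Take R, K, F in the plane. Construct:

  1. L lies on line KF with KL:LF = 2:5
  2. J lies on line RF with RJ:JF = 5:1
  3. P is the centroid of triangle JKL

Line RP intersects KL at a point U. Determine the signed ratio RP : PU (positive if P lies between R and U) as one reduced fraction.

RP:PU = 17

Set R = (0, 0), K = (1, 0), F = (0, 1); any affine frame gives the same invariant.
1. L lies on line KF with KL:LF = 2:5 ⇒ L = (5/7, 2/7)
2. J lies on line RF with RJ:JF = 5:1 ⇒ J = (0, 5/6)
3. P is the centroid of triangle JKL ⇒ P = (4/7, 47/126)
line RP meets KL at U = (72/119, 47/119)
P = R + t·(U−R) with t = 17/18, so RP:PU = 17/18:1/18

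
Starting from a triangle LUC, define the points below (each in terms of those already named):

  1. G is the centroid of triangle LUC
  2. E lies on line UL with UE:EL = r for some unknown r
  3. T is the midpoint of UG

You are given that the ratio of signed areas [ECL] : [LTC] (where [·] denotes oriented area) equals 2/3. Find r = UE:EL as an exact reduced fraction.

Assign L = (0, 0), U = (1, 0), C = (0, 1) — the answer is frame-independent, so this choice is without loss of generality.
1. G is the centroid of triangle LUC ⇒ G = (1/3, 1/3)
2. With UE:EL = r, write λ = r/(r+1) so E = U + λ·(L−U); E is affine-linear in λ
3. T is the midpoint of UG ⇒ T = (2/3, 1/6)
Every point depending on E is an affine combination of E and λ-independent points, so each such coordinate is linear in λ; the λ² term in each signed area is a multiple of (L−U)×(L−U) = 0, so 2·[ECL] and 2·[LTC] are each linear in λ. Evaluating at λ=0 and λ=1:
  2·[ECL] = −λ + 1,   2·[LTC] = 2/3
So [ECL]:[LTC] = (−λ + 1) / (2/3). Setting this equal to 2/3:
  −λ + 1 = 2/3·(2/3)  ⇒  λ = 5/9
Then r = λ/(1−λ) = (5/9)/(4/9) = 5/4. Check: with r = 5/4, E = (4/9, 0) and [ECL]:[LTC] = 2/3 as required.

r = 5/4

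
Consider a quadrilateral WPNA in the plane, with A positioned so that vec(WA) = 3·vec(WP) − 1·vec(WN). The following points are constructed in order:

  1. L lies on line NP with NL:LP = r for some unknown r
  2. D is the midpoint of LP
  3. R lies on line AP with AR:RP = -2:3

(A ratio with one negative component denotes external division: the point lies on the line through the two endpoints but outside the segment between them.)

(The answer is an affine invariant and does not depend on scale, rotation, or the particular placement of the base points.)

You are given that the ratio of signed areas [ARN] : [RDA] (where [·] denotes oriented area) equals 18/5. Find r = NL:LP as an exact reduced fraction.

r = 4/5

Set W = (0, 0), P = (1, 0), N = (0, 1), A = (3, -1); any affine frame gives the same invariant.
1. With NL:LP = r, write λ = r/(r+1) so L = N + λ·(P−N); L is affine-linear in λ
2. D is the midpoint of LP ⇒ D is an affine combination of earlier points and hence also affine-linear in λ
3. R lies on line AP with AR:RP = -2:3 ⇒ R = (7, -3)
Every point depending on L is an affine combination of L and λ-independent points, so each such coordinate is linear in λ; the λ² term in each signed area is a multiple of (P−N)×(P−N) = 0, so 2·[ARN] and 2·[RDA] are each linear in λ. Evaluating at λ=0 and λ=1:
  2·[ARN] = 2,   2·[RDA] = −λ + 1
So [ARN]:[RDA] = (2) / (−λ + 1). Setting this equal to 18/5:
  2 = 18/5·(−λ + 1)  ⇒  λ = 4/9
Then r = λ/(1−λ) = (4/9)/(5/9) = 4/5. Check: with r = 4/5, L = (4/9, 5/9) and [ARN]:[RDA] = 18/5 as required.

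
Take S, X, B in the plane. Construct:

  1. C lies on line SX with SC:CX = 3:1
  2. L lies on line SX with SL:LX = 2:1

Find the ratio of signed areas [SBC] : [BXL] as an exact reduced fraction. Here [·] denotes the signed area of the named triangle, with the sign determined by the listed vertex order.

[SBC]:[BXL] = 9/4

Choose coordinates S = (0, 0), X = (1, 0), B = (0, 1).
1. C lies on line SX with SC:CX = 3:1 ⇒ C = (3/4, 0)
2. L lies on line SX with SL:LX = 2:1 ⇒ L = (2/3, 0)
2·[SBC] = -3/4, 2·[BXL] = -1/3
[SBC]:[BXL] = -3/4:-1/3 = 9/4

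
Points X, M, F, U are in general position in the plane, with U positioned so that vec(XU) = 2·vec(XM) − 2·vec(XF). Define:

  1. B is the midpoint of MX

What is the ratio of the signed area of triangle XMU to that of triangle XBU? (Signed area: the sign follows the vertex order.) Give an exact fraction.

[XMU]:[XBU] = 2

Choose coordinates X = (0, 0), M = (1, 0), F = (0, 1), U = (2, -2).
1. B is the midpoint of MX ⇒ B = (1/2, 0)
2·[XMU] = -2, 2·[XBU] = -1
[XMU]:[XBU] = -2:-1 = 2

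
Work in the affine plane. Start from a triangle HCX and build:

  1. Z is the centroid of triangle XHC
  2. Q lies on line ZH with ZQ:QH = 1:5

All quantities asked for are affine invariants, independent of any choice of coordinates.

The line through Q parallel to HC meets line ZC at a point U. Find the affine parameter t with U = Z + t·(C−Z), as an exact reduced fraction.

Set H = (0, 0), C = (1, 0), X = (0, 1); any affine frame gives the same invariant.
1. Z is the centroid of triangle XHC ⇒ Z = (1/3, 1/3)
2. Q lies on line ZH with ZQ:QH = 1:5 ⇒ Q = (5/18, 5/18)
through Q parallel to HC: direction (1, 0); meets ZC at U = (4/9, 5/18)
U = Z + t·(C−Z) with t = 1/6

t = 1/6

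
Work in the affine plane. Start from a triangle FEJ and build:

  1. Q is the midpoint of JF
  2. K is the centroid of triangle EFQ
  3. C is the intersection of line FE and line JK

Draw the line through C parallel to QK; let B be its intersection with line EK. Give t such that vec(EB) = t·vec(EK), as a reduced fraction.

t = 6/5

Assign F = (0, 0), E = (1, 0), J = (0, 1) — the answer is frame-independent, so this choice is without loss of generality.
1. Q is the midpoint of JF ⇒ Q = (0, 1/2)
2. K is the centroid of triangle EFQ ⇒ K = (1/3, 1/6)
3. C is the intersection of line FE and line JK ⇒ C = (2/5, 0)
through C parallel to QK: direction (1/3, -1/3); meets EK at B = (1/5, 1/5)
B = E + t·(K−E) with t = 6/5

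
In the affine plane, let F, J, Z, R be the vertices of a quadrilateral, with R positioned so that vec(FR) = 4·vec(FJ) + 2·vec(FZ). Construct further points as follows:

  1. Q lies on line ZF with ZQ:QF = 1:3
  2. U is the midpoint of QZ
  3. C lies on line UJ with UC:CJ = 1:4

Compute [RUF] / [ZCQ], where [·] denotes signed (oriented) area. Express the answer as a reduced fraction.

[RUF]:[ZCQ] = -70

Work in coordinates with F = (0, 0), J = (1, 0), Z = (0, 1), R = (4, 2).
1. Q lies on line ZF with ZQ:QF = 1:3 ⇒ Q = (0, 3/4)
2. U is the midpoint of QZ ⇒ U = (0, 7/8)
3. C lies on line UJ with UC:CJ = 1:4 ⇒ C = (1/5, 7/10)
2·[RUF] = 7/2, 2·[ZCQ] = -1/20
[RUF]:[ZCQ] = 7/2:-1/20 = -70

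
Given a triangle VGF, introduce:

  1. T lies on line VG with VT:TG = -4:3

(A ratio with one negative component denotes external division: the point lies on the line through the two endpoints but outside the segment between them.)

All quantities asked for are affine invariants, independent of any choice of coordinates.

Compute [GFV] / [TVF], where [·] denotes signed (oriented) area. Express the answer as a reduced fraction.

Assign V = (0, 0), G = (1, 0), F = (0, 1) — the answer is frame-independent, so this choice is without loss of generality.
1. T lies on line VG with VT:TG = -4:3 ⇒ T = (4, 0)
2·[GFV] = 1, 2·[TVF] = -4
[GFV]:[TVF] = 1:-4 = -1/4

[GFV]:[TVF] = -1/4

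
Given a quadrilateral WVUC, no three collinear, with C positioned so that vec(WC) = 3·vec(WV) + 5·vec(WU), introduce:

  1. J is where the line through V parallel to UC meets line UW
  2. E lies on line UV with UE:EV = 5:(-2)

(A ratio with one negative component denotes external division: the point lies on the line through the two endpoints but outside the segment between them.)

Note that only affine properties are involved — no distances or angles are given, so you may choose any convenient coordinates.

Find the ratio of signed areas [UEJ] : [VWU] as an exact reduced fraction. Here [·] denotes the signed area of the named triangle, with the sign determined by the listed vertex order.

[UEJ]:[VWU] = 35/9

Choose coordinates W = (0, 0), V = (1, 0), U = (0, 1), C = (3, 5).
1. J is where the line through V parallel to UC meets line UW ⇒ J = (0, -4/3)
2. E lies on line UV with UE:EV = 5:(-2) ⇒ E = (5/3, -2/3)
2·[UEJ] = -35/9, 2·[VWU] = -1
[UEJ]:[VWU] = -35/9:-1 = 35/9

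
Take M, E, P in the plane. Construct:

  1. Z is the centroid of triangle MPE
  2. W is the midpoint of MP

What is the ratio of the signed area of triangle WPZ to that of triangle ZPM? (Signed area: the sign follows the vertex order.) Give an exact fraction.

Assign M = (0, 0), E = (1, 0), P = (0, 1) — the answer is frame-independent, so this choice is without loss of generality.
1. Z is the centroid of triangle MPE ⇒ Z = (1/3, 1/3)
2. W is the midpoint of MP ⇒ W = (0, 1/2)
2·[WPZ] = -1/6, 2·[ZPM] = 1/3
[WPZ]:[ZPM] = -1/6:1/3 = -1/2

[WPZ]:[ZPM] = -1/2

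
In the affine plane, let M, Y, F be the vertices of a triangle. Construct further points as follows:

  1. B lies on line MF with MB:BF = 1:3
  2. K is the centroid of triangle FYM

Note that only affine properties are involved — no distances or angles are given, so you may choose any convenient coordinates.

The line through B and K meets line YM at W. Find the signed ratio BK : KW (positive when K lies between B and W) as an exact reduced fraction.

Choose coordinates M = (0, 0), Y = (1, 0), F = (0, 1).
1. B lies on line MF with MB:BF = 1:3 ⇒ B = (0, 1/4)
2. K is the centroid of triangle FYM ⇒ K = (1/3, 1/3)
line BK meets YM at W = (-1, 0)
K = B + t·(W−B) with t = -1/3, so BK:KW = -1/3:4/3

BK:KW = -1/4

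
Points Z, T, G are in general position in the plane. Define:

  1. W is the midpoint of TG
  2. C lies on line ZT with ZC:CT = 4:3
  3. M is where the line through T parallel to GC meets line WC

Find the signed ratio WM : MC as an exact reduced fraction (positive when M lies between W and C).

Assign Z = (0, 0), T = (1, 0), G = (0, 1) — the answer is frame-independent, so this choice is without loss of generality.
1. W is the midpoint of TG ⇒ W = (1/2, 1/2)
2. C lies on line ZT with ZC:CT = 4:3 ⇒ C = (4/7, 0)
3. M is where the line through T parallel to GC meets line WC ⇒ M = (3/7, 1)
M = W + t·(C−W) with t = -1, so WM:MC = t:(1−t) = -1:2

WM:MC = -1/2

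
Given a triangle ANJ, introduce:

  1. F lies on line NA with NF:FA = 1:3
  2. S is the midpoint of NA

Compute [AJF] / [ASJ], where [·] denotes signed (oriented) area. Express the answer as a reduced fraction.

Work in coordinates with A = (0, 0), N = (1, 0), J = (0, 1).
1. F lies on line NA with NF:FA = 1:3 ⇒ F = (3/4, 0)
2. S is the midpoint of NA ⇒ S = (1/2, 0)
2·[AJF] = -3/4, 2·[ASJ] = 1/2
[AJF]:[ASJ] = -3/4:1/2 = -3/2

[AJF]:[ASJ] = -3/2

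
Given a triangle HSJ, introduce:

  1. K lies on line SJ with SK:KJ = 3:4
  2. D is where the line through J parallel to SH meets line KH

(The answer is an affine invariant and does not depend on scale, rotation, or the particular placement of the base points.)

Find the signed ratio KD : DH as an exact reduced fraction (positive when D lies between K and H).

KD:DH = -4/7

Work in coordinates with H = (0, 0), S = (1, 0), J = (0, 1).
1. K lies on line SJ with SK:KJ = 3:4 ⇒ K = (4/7, 3/7)
2. D is where the line through J parallel to SH meets line KH ⇒ D = (4/3, 1)
D = K + t·(H−K) with t = -4/3, so KD:DH = t:(1−t) = -4/3:7/3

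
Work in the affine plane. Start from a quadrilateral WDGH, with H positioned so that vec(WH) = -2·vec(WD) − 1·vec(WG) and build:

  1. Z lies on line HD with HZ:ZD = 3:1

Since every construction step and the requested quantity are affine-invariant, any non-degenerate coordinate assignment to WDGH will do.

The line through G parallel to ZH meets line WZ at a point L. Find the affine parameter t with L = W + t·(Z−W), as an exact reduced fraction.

Set W = (0, 0), D = (1, 0), G = (0, 1), H = (-2, -1); any affine frame gives the same invariant.
1. Z lies on line HD with HZ:ZD = 3:1 ⇒ Z = (1/4, -1/4)
through G parallel to ZH: direction (-9/4, -3/4); meets WZ at L = (-3/4, 3/4)
L = W + t·(Z−W) with t = -3

t = -3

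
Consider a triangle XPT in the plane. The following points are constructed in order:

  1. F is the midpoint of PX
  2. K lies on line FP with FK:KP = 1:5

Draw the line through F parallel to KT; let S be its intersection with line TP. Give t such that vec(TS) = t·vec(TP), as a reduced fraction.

t = -1/5

Work in coordinates with X = (0, 0), P = (1, 0), T = (0, 1).
1. F is the midpoint of PX ⇒ F = (1/2, 0)
2. K lies on line FP with FK:KP = 1:5 ⇒ K = (7/12, 0)
through F parallel to KT: direction (-7/12, 1); meets TP at S = (-1/5, 6/5)
S = T + t·(P−T) with t = -1/5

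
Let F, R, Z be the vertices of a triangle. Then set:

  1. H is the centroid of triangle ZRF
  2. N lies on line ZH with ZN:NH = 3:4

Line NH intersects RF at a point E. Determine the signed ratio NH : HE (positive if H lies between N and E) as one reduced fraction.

NH:HE = 8/7

Assign F = (0, 0), R = (1, 0), Z = (0, 1) — the answer is frame-independent, so this choice is without loss of generality.
1. H is the centroid of triangle ZRF ⇒ H = (1/3, 1/3)
2. N lies on line ZH with ZN:NH = 3:4 ⇒ N = (1/7, 5/7)
line NH meets RF at E = (1/2, 0)
H = N + t·(E−N) with t = 8/15, so NH:HE = 8/15:7/15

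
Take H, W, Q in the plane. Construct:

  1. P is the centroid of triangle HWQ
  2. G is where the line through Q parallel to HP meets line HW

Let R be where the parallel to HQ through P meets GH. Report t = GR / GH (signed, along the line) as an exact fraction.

Assign H = (0, 0), W = (1, 0), Q = (0, 1) — the answer is frame-independent, so this choice is without loss of generality.
1. P is the centroid of triangle HWQ ⇒ P = (1/3, 1/3)
2. G is where the line through Q parallel to HP meets line HW ⇒ G = (-1, 0)
through P parallel to HQ: direction (0, 1); meets GH at R = (1/3, 0)
R = G + t·(H−G) with t = 4/3

t = 4/3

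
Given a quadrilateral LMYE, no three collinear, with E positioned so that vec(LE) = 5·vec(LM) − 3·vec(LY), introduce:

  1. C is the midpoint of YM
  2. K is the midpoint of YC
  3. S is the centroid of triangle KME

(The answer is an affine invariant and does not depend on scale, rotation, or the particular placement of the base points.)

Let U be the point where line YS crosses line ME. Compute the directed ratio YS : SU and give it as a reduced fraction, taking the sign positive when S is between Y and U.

YS:SU = 3

Set L = (0, 0), M = (1, 0), Y = (0, 1), E = (5, -3); any affine frame gives the same invariant.
1. C is the midpoint of YM ⇒ C = (1/2, 1/2)
2. K is the midpoint of YC ⇒ K = (1/4, 3/4)
3. S is the centroid of triangle KME ⇒ S = (25/12, -3/4)
line YS meets ME at U = (25/9, -4/3)
S = Y + t·(U−Y) with t = 3/4, so YS:SU = 3/4:1/4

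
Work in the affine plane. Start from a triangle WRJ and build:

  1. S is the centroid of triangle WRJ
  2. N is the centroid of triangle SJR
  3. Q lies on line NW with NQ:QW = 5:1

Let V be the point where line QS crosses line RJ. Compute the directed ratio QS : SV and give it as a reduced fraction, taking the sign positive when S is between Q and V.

QS:SV = 14/9

Choose coordinates W = (0, 0), R = (1, 0), J = (0, 1).
1. S is the centroid of triangle WRJ ⇒ S = (1/3, 1/3)
2. N is the centroid of triangle SJR ⇒ N = (4/9, 4/9)
3. Q lies on line NW with NQ:QW = 5:1 ⇒ Q = (2/27, 2/27)
line QS meets RJ at V = (1/2, 1/2)
S = Q + t·(V−Q) with t = 14/23, so QS:SV = 14/23:9/23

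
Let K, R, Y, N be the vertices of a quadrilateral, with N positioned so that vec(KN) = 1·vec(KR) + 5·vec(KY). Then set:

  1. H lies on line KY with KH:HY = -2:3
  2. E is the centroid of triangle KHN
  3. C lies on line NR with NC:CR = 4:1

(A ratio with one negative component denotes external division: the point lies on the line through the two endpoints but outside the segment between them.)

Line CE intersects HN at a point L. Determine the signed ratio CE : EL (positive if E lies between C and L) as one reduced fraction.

Assign K = (0, 0), R = (1, 0), Y = (0, 1), N = (1, 5) — the answer is frame-independent, so this choice is without loss of generality.
1. H lies on line KY with KH:HY = -2:3 ⇒ H = (0, -2)
2. E is the centroid of triangle KHN ⇒ E = (1/3, 1)
3. C lies on line NR with NC:CR = 4:1 ⇒ C = (1, 1)
line CE meets HN at L = (3/7, 1)
E = C + t·(L−C) with t = 7/6, so CE:EL = 7/6:-1/6

CE:EL = -7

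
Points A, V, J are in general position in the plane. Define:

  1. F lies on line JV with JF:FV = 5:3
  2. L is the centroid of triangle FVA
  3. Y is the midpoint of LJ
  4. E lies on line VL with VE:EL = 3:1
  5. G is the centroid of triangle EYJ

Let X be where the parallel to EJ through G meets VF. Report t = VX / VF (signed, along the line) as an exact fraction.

Assign A = (0, 0), V = (1, 0), J = (0, 1) — the answer is frame-independent, so this choice is without loss of generality.
1. F lies on line JV with JF:FV = 5:3 ⇒ F = (5/8, 3/8)
2. L is the centroid of triangle FVA ⇒ L = (13/24, 1/8)
3. Y is the midpoint of LJ ⇒ Y = (13/48, 9/16)
4. E lies on line VL with VE:EL = 3:1 ⇒ E = (21/32, 3/32)
5. G is the centroid of triangle EYJ ⇒ G = (89/288, 53/96)
through G parallel to EJ: direction (-21/32, 29/32); meets VF at X = (-1/18, 19/18)
X = V + t·(F−V) with t = 76/27

t = 76/27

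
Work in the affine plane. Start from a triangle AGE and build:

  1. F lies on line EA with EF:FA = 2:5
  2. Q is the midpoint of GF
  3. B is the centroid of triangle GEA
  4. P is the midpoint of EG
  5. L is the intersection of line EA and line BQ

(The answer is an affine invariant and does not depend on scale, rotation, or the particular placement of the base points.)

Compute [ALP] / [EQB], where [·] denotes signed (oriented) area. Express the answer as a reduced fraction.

Work in coordinates with A = (0, 0), G = (1, 0), E = (0, 1).
1. F lies on line EA with EF:FA = 2:5 ⇒ F = (0, 5/7)
2. Q is the midpoint of GF ⇒ Q = (1/2, 5/14)
3. B is the centroid of triangle GEA ⇒ B = (1/3, 1/3)
4. P is the midpoint of EG ⇒ P = (1/2, 1/2)
5. L is the intersection of line EA and line BQ ⇒ L = (0, 2/7)
2·[ALP] = -1/7, 2·[EQB] = -5/42
[ALP]:[EQB] = -1/7:-5/42 = 6/5

[ALP]:[EQB] = 6/5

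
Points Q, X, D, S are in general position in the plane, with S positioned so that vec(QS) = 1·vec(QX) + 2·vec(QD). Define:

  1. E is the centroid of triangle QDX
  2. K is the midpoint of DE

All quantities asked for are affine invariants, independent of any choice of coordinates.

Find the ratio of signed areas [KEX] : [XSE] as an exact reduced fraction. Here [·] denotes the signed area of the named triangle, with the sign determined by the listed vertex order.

Set Q = (0, 0), X = (1, 0), D = (0, 1), S = (1, 2); any affine frame gives the same invariant.
1. E is the centroid of triangle QDX ⇒ E = (1/3, 1/3)
2. K is the midpoint of DE ⇒ K = (1/6, 2/3)
2·[KEX] = 1/6, 2·[XSE] = 4/3
[KEX]:[XSE] = 1/6:4/3 = 1/8

[KEX]:[XSE] = 1/8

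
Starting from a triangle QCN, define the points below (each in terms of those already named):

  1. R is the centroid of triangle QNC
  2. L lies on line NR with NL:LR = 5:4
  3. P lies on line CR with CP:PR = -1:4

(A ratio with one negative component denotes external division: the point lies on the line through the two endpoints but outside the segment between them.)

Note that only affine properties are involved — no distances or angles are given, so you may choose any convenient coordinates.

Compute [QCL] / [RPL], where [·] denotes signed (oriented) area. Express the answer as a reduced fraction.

Choose coordinates Q = (0, 0), C = (1, 0), N = (0, 1).
1. R is the centroid of triangle QNC ⇒ R = (1/3, 1/3)
2. L lies on line NR with NL:LR = 5:4 ⇒ L = (5/27, 17/27)
3. P lies on line CR with CP:PR = -1:4 ⇒ P = (11/9, -1/9)
2·[QCL] = 17/27, 2·[RPL] = 16/81
[QCL]:[RPL] = 17/27:16/81 = 51/16

[QCL]:[RPL] = 51/16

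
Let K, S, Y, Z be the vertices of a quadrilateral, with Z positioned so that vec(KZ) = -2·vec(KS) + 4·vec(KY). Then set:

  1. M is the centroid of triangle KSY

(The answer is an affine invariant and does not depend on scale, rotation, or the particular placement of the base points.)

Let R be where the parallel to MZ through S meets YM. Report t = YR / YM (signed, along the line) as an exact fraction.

Set K = (0, 0), S = (1, 0), Y = (0, 1), Z = (-2, 4); any affine frame gives the same invariant.
1. M is the centroid of triangle KSY ⇒ M = (1/3, 1/3)
through S parallel to MZ: direction (-7/3, 11/3); meets YM at R = (-4/3, 11/3)
R = Y + t·(M−Y) with t = -4

t = -4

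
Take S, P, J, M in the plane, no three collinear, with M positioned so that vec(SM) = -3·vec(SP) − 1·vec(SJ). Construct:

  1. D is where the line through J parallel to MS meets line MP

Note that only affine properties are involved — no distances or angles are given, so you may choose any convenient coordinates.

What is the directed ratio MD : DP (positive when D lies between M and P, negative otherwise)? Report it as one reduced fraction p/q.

MD:DP = -3/4

Choose coordinates S = (0, 0), P = (1, 0), J = (0, 1), M = (-3, -1).
1. D is where the line through J parallel to MS meets line MP ⇒ D = (-15, -4)
D = M + t·(P−M) with t = -3, so MD:DP = t:(1−t) = -3:4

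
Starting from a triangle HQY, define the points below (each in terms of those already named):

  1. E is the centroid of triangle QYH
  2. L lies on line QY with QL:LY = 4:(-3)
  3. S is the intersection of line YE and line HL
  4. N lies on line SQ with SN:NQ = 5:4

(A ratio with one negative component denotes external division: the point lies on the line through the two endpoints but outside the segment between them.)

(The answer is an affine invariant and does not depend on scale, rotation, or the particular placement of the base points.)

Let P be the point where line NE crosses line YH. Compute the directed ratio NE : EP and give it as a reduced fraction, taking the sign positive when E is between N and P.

NE:EP = 8/3

Set H = (0, 0), Q = (1, 0), Y = (0, 1); any affine frame gives the same invariant.
1. E is the centroid of triangle QYH ⇒ E = (1/3, 1/3)
2. L lies on line QY with QL:LY = 4:(-3) ⇒ L = (-3, 4)
3. S is the intersection of line YE and line HL ⇒ S = (3/2, -2)
4. N lies on line SQ with SN:NQ = 5:4 ⇒ N = (11/9, -8/9)
line NE meets YH at P = (0, 19/24)
E = N + t·(P−N) with t = 8/11, so NE:EP = 8/11:3/11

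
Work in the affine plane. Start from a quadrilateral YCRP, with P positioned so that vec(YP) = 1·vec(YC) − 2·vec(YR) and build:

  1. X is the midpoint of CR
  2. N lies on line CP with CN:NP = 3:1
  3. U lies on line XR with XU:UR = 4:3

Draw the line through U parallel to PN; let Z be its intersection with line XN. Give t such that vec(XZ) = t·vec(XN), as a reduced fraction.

Set Y = (0, 0), C = (1, 0), R = (0, 1), P = (1, -2); any affine frame gives the same invariant.
1. X is the midpoint of CR ⇒ X = (1/2, 1/2)
2. N lies on line CP with CN:NP = 3:1 ⇒ N = (1, -3/2)
3. U lies on line XR with XU:UR = 4:3 ⇒ U = (3/14, 11/14)
through U parallel to PN: direction (0, 1/2); meets XN at Z = (3/14, 23/14)
Z = X + t·(N−X) with t = -4/7

t = -4/7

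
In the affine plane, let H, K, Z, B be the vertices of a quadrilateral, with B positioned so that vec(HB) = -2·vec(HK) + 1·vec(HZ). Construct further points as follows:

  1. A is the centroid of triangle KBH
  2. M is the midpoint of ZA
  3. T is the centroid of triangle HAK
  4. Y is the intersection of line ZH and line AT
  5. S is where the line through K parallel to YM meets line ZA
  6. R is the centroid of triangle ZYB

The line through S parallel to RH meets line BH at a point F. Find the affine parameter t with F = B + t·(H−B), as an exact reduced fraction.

Set H = (0, 0), K = (1, 0), Z = (0, 1), B = (-2, 1); any affine frame gives the same invariant.
1. A is the centroid of triangle KBH ⇒ A = (-1/3, 1/3)
2. M is the midpoint of ZA ⇒ M = (-1/6, 2/3)
3. T is the centroid of triangle HAK ⇒ T = (2/9, 1/9)
4. Y is the intersection of line ZH and line AT ⇒ Y = (0, 1/5)
5. S is where the line through K parallel to YM meets line ZA ⇒ S = (3/8, 7/4)
6. R is the centroid of triangle ZYB ⇒ R = (-2/3, 11/15)
through S parallel to RH: direction (2/3, -11/15); meets BH at F = (173/48, -173/96)
F = B + t·(H−B) with t = 269/96

t = 269/96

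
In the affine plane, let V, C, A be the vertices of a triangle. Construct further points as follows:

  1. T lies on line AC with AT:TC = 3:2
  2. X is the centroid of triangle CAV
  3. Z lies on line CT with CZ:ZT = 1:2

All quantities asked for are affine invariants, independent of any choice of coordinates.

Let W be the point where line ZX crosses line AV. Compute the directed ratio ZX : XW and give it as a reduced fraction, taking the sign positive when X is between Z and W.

Assign V = (0, 0), C = (1, 0), A = (0, 1) — the answer is frame-independent, so this choice is without loss of generality.
1. T lies on line AC with AT:TC = 3:2 ⇒ T = (3/5, 2/5)
2. X is the centroid of triangle CAV ⇒ X = (1/3, 1/3)
3. Z lies on line CT with CZ:ZT = 1:2 ⇒ Z = (13/15, 2/15)
line ZX meets AV at W = (0, 11/24)
X = Z + t·(W−Z) with t = 8/13, so ZX:XW = 8/13:5/13

ZX:XW = 8/5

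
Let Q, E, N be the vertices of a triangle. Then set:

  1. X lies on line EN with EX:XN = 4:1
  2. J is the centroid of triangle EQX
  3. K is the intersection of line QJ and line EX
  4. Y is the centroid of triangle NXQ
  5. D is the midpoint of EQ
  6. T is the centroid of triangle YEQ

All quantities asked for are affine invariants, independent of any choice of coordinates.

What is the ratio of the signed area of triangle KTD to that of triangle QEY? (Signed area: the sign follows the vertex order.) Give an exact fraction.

[KTD]:[QEY] = 7/54

Set Q = (0, 0), E = (1, 0), N = (0, 1); any affine frame gives the same invariant.
1. X lies on line EN with EX:XN = 4:1 ⇒ X = (1/5, 4/5)
2. J is the centroid of triangle EQX ⇒ J = (2/5, 4/15)
3. K is the intersection of line QJ and line EX ⇒ K = (3/5, 2/5)
4. Y is the centroid of triangle NXQ ⇒ Y = (1/15, 3/5)
5. D is the midpoint of EQ ⇒ D = (1/2, 0)
6. T is the centroid of triangle YEQ ⇒ T = (16/45, 1/5)
2·[KTD] = 7/90, 2·[QEY] = 3/5
[KTD]:[QEY] = 7/90:3/5 = 7/54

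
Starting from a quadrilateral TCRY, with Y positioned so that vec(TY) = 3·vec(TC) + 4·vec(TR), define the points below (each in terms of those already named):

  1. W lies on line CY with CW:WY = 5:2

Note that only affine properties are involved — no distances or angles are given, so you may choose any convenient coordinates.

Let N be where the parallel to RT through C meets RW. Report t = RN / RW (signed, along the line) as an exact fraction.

Assign T = (0, 0), C = (1, 0), R = (0, 1), Y = (3, 4) — the answer is frame-independent, so this choice is without loss of generality.
1. W lies on line CY with CW:WY = 5:2 ⇒ W = (17/7, 20/7)
through C parallel to RT: direction (0, -1); meets RW at N = (1, 30/17)
N = R + t·(W−R) with t = 7/17

t = 7/17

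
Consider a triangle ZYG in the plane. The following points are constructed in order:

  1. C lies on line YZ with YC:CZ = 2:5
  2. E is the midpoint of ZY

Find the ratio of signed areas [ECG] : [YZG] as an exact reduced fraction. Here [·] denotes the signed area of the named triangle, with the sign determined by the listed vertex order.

Assign Z = (0, 0), Y = (1, 0), G = (0, 1) — the answer is frame-independent, so this choice is without loss of generality.
1. C lies on line YZ with YC:CZ = 2:5 ⇒ C = (5/7, 0)
2. E is the midpoint of ZY ⇒ E = (1/2, 0)
2·[ECG] = 3/14, 2·[YZG] = -1
[ECG]:[YZG] = 3/14:-1 = -3/14

[ECG]:[YZG] = -3/14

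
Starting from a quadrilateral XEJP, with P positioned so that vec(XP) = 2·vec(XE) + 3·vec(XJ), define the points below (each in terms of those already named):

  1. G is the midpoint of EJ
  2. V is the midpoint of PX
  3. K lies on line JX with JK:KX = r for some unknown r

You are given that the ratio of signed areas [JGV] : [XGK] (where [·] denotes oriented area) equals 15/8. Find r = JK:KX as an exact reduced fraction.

r = 1/4

Assign X = (0, 0), E = (1, 0), J = (0, 1), P = (2, 3) — the answer is frame-independent, so this choice is without loss of generality.
1. G is the midpoint of EJ ⇒ G = (1/2, 1/2)
2. V is the midpoint of PX ⇒ V = (1, 3/2)
3. With JK:KX = r, write λ = r/(r+1) so K = J + λ·(X−J); K is affine-linear in λ
Every point depending on K is an affine combination of K and λ-independent points, so each such coordinate is linear in λ; the λ² term in each signed area is a multiple of (X−J)×(X−J) = 0, so 2·[JGV] and 2·[XGK] are each linear in λ. Evaluating at λ=0 and λ=1:
  2·[JGV] = 3/4,   2·[XGK] = -1/2·λ + 1/2
So [JGV]:[XGK] = (3/4) / (-1/2·λ + 1/2). Setting this equal to 15/8:
  3/4 = 15/8·(-1/2·λ + 1/2)  ⇒  λ = 1/5
Then r = λ/(1−λ) = (1/5)/(4/5) = 1/4. Check: with r = 1/4, K = (0, 4/5) and [JGV]:[XGK] = 15/8 as required.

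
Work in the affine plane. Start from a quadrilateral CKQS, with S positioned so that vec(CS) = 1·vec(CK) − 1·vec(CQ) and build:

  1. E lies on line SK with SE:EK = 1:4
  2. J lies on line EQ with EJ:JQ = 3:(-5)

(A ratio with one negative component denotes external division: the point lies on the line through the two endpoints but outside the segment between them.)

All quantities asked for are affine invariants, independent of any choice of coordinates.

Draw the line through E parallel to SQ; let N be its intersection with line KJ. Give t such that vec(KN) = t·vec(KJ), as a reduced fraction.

Work in coordinates with C = (0, 0), K = (1, 0), Q = (0, 1), S = (1, -1).
1. E lies on line SK with SE:EK = 1:4 ⇒ E = (1, -4/5)
2. J lies on line EQ with EJ:JQ = 3:(-5) ⇒ J = (5/2, -7/2)
through E parallel to SQ: direction (-1, 2); meets KJ at N = (17/5, -28/5)
N = K + t·(J−K) with t = 8/5

t = 8/5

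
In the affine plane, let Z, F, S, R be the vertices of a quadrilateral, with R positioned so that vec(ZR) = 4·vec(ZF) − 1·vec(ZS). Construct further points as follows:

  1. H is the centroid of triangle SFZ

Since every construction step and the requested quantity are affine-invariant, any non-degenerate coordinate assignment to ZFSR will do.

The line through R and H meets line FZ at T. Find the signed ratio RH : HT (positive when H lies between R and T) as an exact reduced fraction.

Choose coordinates Z = (0, 0), F = (1, 0), S = (0, 1), R = (4, -1).
1. H is the centroid of triangle SFZ ⇒ H = (1/3, 1/3)
line RH meets FZ at T = (5/4, 0)
H = R + t·(T−R) with t = 4/3, so RH:HT = 4/3:-1/3

RH:HT = -4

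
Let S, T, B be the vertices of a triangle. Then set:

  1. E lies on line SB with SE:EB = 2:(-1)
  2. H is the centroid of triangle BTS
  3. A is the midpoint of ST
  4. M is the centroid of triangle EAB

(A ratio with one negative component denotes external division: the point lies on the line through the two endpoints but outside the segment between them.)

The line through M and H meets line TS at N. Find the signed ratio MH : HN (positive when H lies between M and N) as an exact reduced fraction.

MH:HN = 2

Choose coordinates S = (0, 0), T = (1, 0), B = (0, 1).
1. E lies on line SB with SE:EB = 2:(-1) ⇒ E = (0, 2)
2. H is the centroid of triangle BTS ⇒ H = (1/3, 1/3)
3. A is the midpoint of ST ⇒ A = (1/2, 0)
4. M is the centroid of triangle EAB ⇒ M = (1/6, 1)
line MH meets TS at N = (5/12, 0)
H = M + t·(N−M) with t = 2/3, so MH:HN = 2/3:1/3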